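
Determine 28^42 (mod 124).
8

Repeated squaring. Binary of 42 = 101010.
28^1 ≡ 28 (mod 124); 28^2 ≡ 40 (mod 124); 28^4 ≡ 112 (mod 124); 28^8 ≡ 20 (mod 124); 28^16 ≡ 28 (mod 124); 28^32 ≡ 40 (mod 124)
28^42 = 28^2 × 28^8 × 28^32 ≡ 8 (mod 124)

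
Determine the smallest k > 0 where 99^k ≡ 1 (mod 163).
54

163 is prime, so ord(99) divides φ(163) = 162.
Divisors of 162: 1, 2, 3, 6, 9, 18, 27, 54, 81, 162.
Repeated squaring: 99^1 ≡ 99, 99^2 ≡ 21, 99^4 ≡ 115, 99^8 ≡ 22, 99^16 ≡ 158, 99^32 ≡ 25, 99^64 ≡ 136, 99^128 ≡ 77 (mod 163).
Test 99^d mod 163 for each divisor d in increasing order:
99^1 ≡ 99
99^2 ≡ 21
99^3 = 99^2·99^1 ≡ 123
99^6 = 99^4·99^2 ≡ 133
99^9 = 99^8·99^1 ≡ 59
99^18 = 99^16·99^2 ≡ 58
99^27 = 99^16·99^8·99^2·99^1 ≡ 162
99^54 = 99^32·99^16·99^4·99^2 ≡ 1  ← first divisor giving 1
The order is 54.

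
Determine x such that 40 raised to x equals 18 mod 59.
37

Baby-step giant-step with step n = ⌈√59⌉ = 8.
Baby steps 40^j mod 59 (j:value) for j=0..7: 0:1, 1:40, 2:7, 3:44, 4:49, 5:13, 6:48, 7:32.
Giant-step multiplier: 40^(-8) ≡ 40^(58-8) = 40^50 ≡ 36 (mod 59).
Giant steps γ_i = 18·36^i mod 59: γ_0=18, γ_1=58, γ_2=23, γ_3=2, γ_4=13 (in table at j=5).
x = i·n + j = 4·8 + 5 = 37.
Check: 40^37 ≡ 18 (mod 59).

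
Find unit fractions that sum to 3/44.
1/15 + 1/660

Greedy algorithm:
3/44: ceiling(44/3) = 15, use 1/15
1/660: ceiling(660/1) = 660, use 1/660
Result: 3/44 = 1/15 + 1/660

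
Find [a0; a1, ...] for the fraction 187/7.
[26; 1, 2, 2]

Euclidean algorithm steps:
187 = 26 × 7 + 5
7 = 1 × 5 + 2
5 = 2 × 2 + 1
2 = 2 × 1 + 0
Continued fraction: [26; 1, 2, 2]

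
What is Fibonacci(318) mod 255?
179

Matrix identity: Q^n = [[F_(n+1), F_n], [F_n, F_(n-1)]] with Q = [[1,1],[1,0]].
n = 318 = 100111110₂. Square-and-multiply, entries mod 255:
Q^1 = [[1,1],[1,0]]
Q^2 = (Q^1)² = [[2,1],[1,1]]
Q^4 = (Q^2)² = [[5,3],[3,2]]
Q^9 = (Q^4)²·Q = [[55,34],[34,21]]
Q^19 = (Q^9)²·Q = [[135,101],[101,34]]
Q^39 = (Q^19)²·Q = [[105,121],[121,239]]
Q^79 = (Q^39)²·Q = [[225,166],[166,59]]
Q^159 = (Q^79)²·Q = [[120,151],[151,224]]
Q^318 = (Q^159)² = [[226,179],[179,47]]
F_318 mod 255 = Q^318[0][1] = 179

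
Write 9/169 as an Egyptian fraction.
1/19 + 1/1606 + 1/5156866

Greedy algorithm:
9/169: ceiling(169/9) = 19, use 1/19
2/3211: ceiling(3211/2) = 1606, use 1/1606
1/5156866: ceiling(5156866/1) = 5156866, use 1/5156866
Result: 9/169 = 1/19 + 1/1606 + 1/5156866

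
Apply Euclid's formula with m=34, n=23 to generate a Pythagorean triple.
(627, 1564, 1685)

Euclid's formula: a = m² - n², b = 2mn, c = m² + n²
m = 34, n = 23
a = 34² - 23² = 1156 - 529 = 627
b = 2 × 34 × 23 = 1564
c = 34² + 23² = 1156 + 529 = 1685
Verification: 627² + 1564² = 393129 + 2446096 = 2839225 = 1685² ✓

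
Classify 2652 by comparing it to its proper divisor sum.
abundant

Proper divisors of 2652: sum = 1 + 2 + 3 + 4 + 6 + 12 + 13 + 17 + ... + 442 + 663 + 884 + 1326 (23 divisors) = 4404
Since 4404 > 2652, 2652 is abundant.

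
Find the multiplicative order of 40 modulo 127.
42

127 is prime, so ord(40) divides φ(127) = 126.
Divisors of 126: 1, 2, 3, 6, 7, 9, 14, 18, 21, 42, 63, 126.
Repeated squaring: 40^1 ≡ 40, 40^2 ≡ 76, 40^4 ≡ 61, 40^8 ≡ 38, 40^16 ≡ 47, 40^32 ≡ 50, 40^64 ≡ 87 (mod 127).
Test 40^d mod 127 for each divisor d in increasing order:
40^1 ≡ 40
40^2 ≡ 76
40^3 = 40^2·40^1 ≡ 119
40^6 = 40^4·40^2 ≡ 64
40^7 = 40^4·40^2·40^1 ≡ 20
40^9 = 40^8·40^1 ≡ 123
40^14 = 40^8·40^4·40^2 ≡ 19
40^18 = 40^16·40^2 ≡ 16
40^21 = 40^16·40^4·40^1 ≡ 126
40^42 = 40^32·40^8·40^2 ≡ 1  ← first divisor giving 1
The order is 42.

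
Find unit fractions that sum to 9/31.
1/4 + 1/25 + 1/3100

Greedy algorithm:
9/31: ceiling(31/9) = 4, use 1/4
5/124: ceiling(124/5) = 25, use 1/25
1/3100: ceiling(3100/1) = 3100, use 1/3100
Result: 9/31 = 1/4 + 1/25 + 1/3100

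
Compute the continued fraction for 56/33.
[1; 1, 2, 3, 3]

Euclidean algorithm steps:
56 = 1 × 33 + 23
33 = 1 × 23 + 10
23 = 2 × 10 + 3
10 = 3 × 3 + 1
3 = 3 × 1 + 0
Continued fraction: [1; 1, 2, 3, 3]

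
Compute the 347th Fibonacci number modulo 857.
191

Matrix identity: Q^n = [[F_(n+1), F_n], [F_n, F_(n-1)]] with Q = [[1,1],[1,0]].
n = 347 = 101011011₂. Square-and-multiply, entries mod 857:
Q^1 = [[1,1],[1,0]]
Q^2 = (Q^1)² = [[2,1],[1,1]]
Q^5 = (Q^2)²·Q = [[8,5],[5,3]]
Q^10 = (Q^5)² = [[89,55],[55,34]]
Q^21 = (Q^10)²·Q = [[571,662],[662,766]]
Q^43 = (Q^21)²·Q = [[511,698],[698,670]]
Q^86 = (Q^43)² = [[164,761],[761,260]]
Q^173 = (Q^86)²·Q = [[550,118],[118,432]]
Q^347 = (Q^173)²·Q = [[372,191],[191,181]]
F_347 mod 857 = Q^347[0][1] = 191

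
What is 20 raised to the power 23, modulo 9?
5

Repeated squaring. Binary of 23 = 10111.
20^1 ≡ 2 (mod 9); 20^2 ≡ 4 (mod 9); 20^4 ≡ 7 (mod 9); 20^8 ≡ 4 (mod 9); 20^16 ≡ 7 (mod 9)
20^23 = 20^1 × 20^2 × 20^4 × 20^16 ≡ 5 (mod 9)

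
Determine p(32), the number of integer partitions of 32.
8349

p(n) counts ways to write n as a sum of positive integers (order ignored).
Euler's pentagonal recurrence: p(k) = p(k-1) + p(k-2) - p(k-5) - p(k-7) + p(k-12) + p(k-15) - ... (offsets j(3j∓1)/2, signs ++--, p(0)=1, p(<0)=0).
DP table for k = 0..31: p(0)=1, p(1)=1, p(2)=2, p(3)=3, p(4)=5, p(5)=7, p(6)=11, p(7)=15, p(8)=22, p(9)=30, p(10)=42, p(11)=56, p(12)=77, p(13)=101, p(14)=135, p(15)=176, p(16)=231, p(17)=297, p(18)=385, p(19)=490, p(20)=627, p(21)=792, p(22)=1002, p(23)=1255, p(24)=1575, p(25)=1958, p(26)=2436, p(27)=3010, p(28)=3718, p(29)=4565, p(30)=5604, p(31)=6842.
Final step: p(32) = p(31) + p(30) - p(27) - p(25) + p(20) + p(17) - p(10) - p(6)
= 6842 + 5604 - 3010 - 1958 + 627 + 297 - 42 - 11
= 8349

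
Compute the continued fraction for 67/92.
[0; 1, 2, 1, 2, 8]

Euclidean algorithm steps:
67 = 0 × 92 + 67
92 = 1 × 67 + 25
67 = 2 × 25 + 17
25 = 1 × 17 + 8
17 = 2 × 8 + 1
8 = 8 × 1 + 0
Continued fraction: [0; 1, 2, 1, 2, 8]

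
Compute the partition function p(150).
40853235313

p(n) counts ways to write n as a sum of positive integers (order ignored).
Euler's pentagonal recurrence: p(k) = p(k-1) + p(k-2) - p(k-5) - p(k-7) + p(k-12) + p(k-15) - ... (offsets j(3j∓1)/2, signs ++--, p(0)=1, p(<0)=0).
DP table for k = 0..149: p(0)=1, p(1)=1, p(2)=2, p(3)=3, p(4)=5, p(5)=7, p(6)=11, p(7)=15, p(8)=22, p(9)=30, p(10)=42, p(11)=56, p(12)=77, p(13)=101, p(14)=135, p(15)=176, p(16)=231, p(17)=297, p(18)=385, p(19)=490, p(20)=627, p(21)=792, p(22)=1002, p(23)=1255, p(24)=1575, p(25)=1958, p(26)=2436, p(27)=3010, p(28)=3718, p(29)=4565, p(30)=5604, p(31)=6842, p(32)=8349, p(33)=10143, p(34)=12310, p(35)=14883, p(36)=17977, p(37)=21637, p(38)=26015, p(39)=31185, p(40)=37338, p(41)=44583, p(42)=53174, p(43)=63261, p(44)=75175, p(45)=89134, p(46)=105558, p(47)=124754, p(48)=147273, p(49)=173525, p(50)=204226, p(51)=239943, p(52)=281589, p(53)=329931, p(54)=386155, p(55)=451276, p(56)=526823, p(57)=614154, p(58)=715220, p(59)=831820, p(60)=966467, p(61)=1121505, p(62)=1300156, p(63)=1505499, p(64)=1741630, p(65)=2012558, p(66)=2323520, p(67)=2679689, p(68)=3087735, p(69)=3554345, p(70)=4087968, p(71)=4697205, p(72)=5392783, p(73)=6185689, p(74)=7089500, p(75)=8118264, p(76)=9289091, p(77)=10619863, p(78)=12132164, p(79)=13848650, p(80)=15796476, p(81)=18004327, p(82)=20506255, p(83)=23338469, p(84)=26543660, p(85)=30167357, p(86)=34262962, p(87)=38887673, p(88)=44108109, p(89)=49995925, p(90)=56634173, p(91)=64112359, p(92)=72533807, p(93)=82010177, p(94)=92669720, p(95)=104651419, p(96)=118114304, p(97)=133230930, p(98)=150198136, p(99)=169229875, p(100)=190569292, p(101)=214481126, p(102)=241265379, p(103)=271248950, p(104)=304801365, p(105)=342325709, p(106)=384276336, p(107)=431149389, p(108)=483502844, p(109)=541946240, p(110)=607163746, p(111)=679903203, p(112)=761002156, p(113)=851376628, p(114)=952050665, p(115)=1064144451, p(116)=1188908248, p(117)=1327710076, p(118)=1482074143, p(119)=1653668665, p(120)=1844349560, p(121)=2056148051, p(122)=2291320912, p(123)=2552338241, p(124)=2841940500, p(125)=3163127352, p(126)=3519222692, p(127)=3913864295, p(128)=4351078600, p(129)=4835271870, p(130)=5371315400, p(131)=5964539504, p(132)=6620830889, p(133)=7346629512, p(134)=8149040695, p(135)=9035836076, p(136)=10015581680, p(137)=11097645016, p(138)=12292341831, p(139)=13610949895, p(140)=15065878135, p(141)=16670689208, p(142)=18440293320, p(143)=20390982757, p(144)=22540654445, p(145)=24908858009, p(146)=27517052599, p(147)=30388671978, p(148)=33549419497, p(149)=37027355200.
Final step: p(150) = p(149) + p(148) - p(145) - p(143) + p(138) + p(135) - p(128) - p(124) + p(115) + p(110) - p(99) - p(93) + p(80) + p(73) - p(58) - p(50) + p(33) + p(24) - p(5)
= 37027355200 + 33549419497 - 24908858009 - 20390982757 + 12292341831 + 9035836076 - 4351078600 - 2841940500 + 1064144451 + 607163746 - 169229875 - 82010177 + 15796476 + 6185689 - 715220 - 204226 + 10143 + 1575 - 7
= 40853235313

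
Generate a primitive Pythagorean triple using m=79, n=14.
(6045, 2212, 6437)

Euclid's formula: a = m² - n², b = 2mn, c = m² + n²
m = 79, n = 14
a = 79² - 14² = 6241 - 196 = 6045
b = 2 × 79 × 14 = 2212
c = 79² + 14² = 6241 + 196 = 6437
Verification: 6045² + 2212² = 36542025 + 4892944 = 41434969 = 6437² ✓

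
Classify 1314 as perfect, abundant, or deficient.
abundant

Proper divisors of 1314: sum = 1 + 2 + 3 + 6 + 9 + 18 + 73 + 146 + 219 + 438 + 657 = 1572
Since 1572 > 1314, 1314 is abundant.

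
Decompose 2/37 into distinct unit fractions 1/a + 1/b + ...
1/19 + 1/703

Greedy algorithm:
2/37: ceiling(37/2) = 19, use 1/19
1/703: ceiling(703/1) = 703, use 1/703
Result: 2/37 = 1/19 + 1/703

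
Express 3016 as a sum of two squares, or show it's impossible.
10² + 54² (a=10, b=54)

Factorization: 3016 = 2^3 × 13 × 29
By Fermat: n is sum of two squares iff every prime p ≡ 3 (mod 4) appears to even power.
All primes ≡ 3 (mod 4) appear to even power.
Search a = 0, 1, 2, … for 3016 - a² a perfect square: first hit at a = 10: 3016 - 100 = 2916 = 54².
3016 = 10² + 54² = 100 + 2916 ✓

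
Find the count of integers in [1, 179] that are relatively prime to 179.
178

179 = 179
φ(n) = n × ∏(1 - 1/p) for each prime p dividing n
φ(179) = 179 × (1 - 1/179) = 178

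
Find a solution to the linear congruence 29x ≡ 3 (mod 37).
x ≡ 32 (mod 37)

gcd(29, 37) = 1, which divides 3, so solutions exist.
Find 29^(-1) mod 37 by the extended Euclidean algorithm:
37 = 1 × 29 + 8  ⟹  8 = (1)·37 + (-1)·29
29 = 3 × 8 + 5  ⟹  5 = (-3)·37 + (4)·29
8 = 1 × 5 + 3  ⟹  3 = (4)·37 + (-5)·29
5 = 1 × 3 + 2  ⟹  2 = (-7)·37 + (9)·29
3 = 1 × 2 + 1  ⟹  1 = (11)·37 + (-14)·29
So (-14)·29 ≡ 1 (mod 37), i.e. 29^(-1) ≡ -14 ≡ 23 (mod 37).
x ≡ 23 × 3 = 69 ≡ 32 (mod 37).
Check: 29 × 32 = 928 ≡ 3 (mod 37).
Unique solution: x ≡ 32 (mod 37)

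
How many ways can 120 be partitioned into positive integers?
1844349560

p(n) counts ways to write n as a sum of positive integers (order ignored).
Euler's pentagonal recurrence: p(k) = p(k-1) + p(k-2) - p(k-5) - p(k-7) + p(k-12) + p(k-15) - ... (offsets j(3j∓1)/2, signs ++--, p(0)=1, p(<0)=0).
DP table for k = 0..119: p(0)=1, p(1)=1, p(2)=2, p(3)=3, p(4)=5, p(5)=7, p(6)=11, p(7)=15, p(8)=22, p(9)=30, p(10)=42, p(11)=56, p(12)=77, p(13)=101, p(14)=135, p(15)=176, p(16)=231, p(17)=297, p(18)=385, p(19)=490, p(20)=627, p(21)=792, p(22)=1002, p(23)=1255, p(24)=1575, p(25)=1958, p(26)=2436, p(27)=3010, p(28)=3718, p(29)=4565, p(30)=5604, p(31)=6842, p(32)=8349, p(33)=10143, p(34)=12310, p(35)=14883, p(36)=17977, p(37)=21637, p(38)=26015, p(39)=31185, p(40)=37338, p(41)=44583, p(42)=53174, p(43)=63261, p(44)=75175, p(45)=89134, p(46)=105558, p(47)=124754, p(48)=147273, p(49)=173525, p(50)=204226, p(51)=239943, p(52)=281589, p(53)=329931, p(54)=386155, p(55)=451276, p(56)=526823, p(57)=614154, p(58)=715220, p(59)=831820, p(60)=966467, p(61)=1121505, p(62)=1300156, p(63)=1505499, p(64)=1741630, p(65)=2012558, p(66)=2323520, p(67)=2679689, p(68)=3087735, p(69)=3554345, p(70)=4087968, p(71)=4697205, p(72)=5392783, p(73)=6185689, p(74)=7089500, p(75)=8118264, p(76)=9289091, p(77)=10619863, p(78)=12132164, p(79)=13848650, p(80)=15796476, p(81)=18004327, p(82)=20506255, p(83)=23338469, p(84)=26543660, p(85)=30167357, p(86)=34262962, p(87)=38887673, p(88)=44108109, p(89)=49995925, p(90)=56634173, p(91)=64112359, p(92)=72533807, p(93)=82010177, p(94)=92669720, p(95)=104651419, p(96)=118114304, p(97)=133230930, p(98)=150198136, p(99)=169229875, p(100)=190569292, p(101)=214481126, p(102)=241265379, p(103)=271248950, p(104)=304801365, p(105)=342325709, p(106)=384276336, p(107)=431149389, p(108)=483502844, p(109)=541946240, p(110)=607163746, p(111)=679903203, p(112)=761002156, p(113)=851376628, p(114)=952050665, p(115)=1064144451, p(116)=1188908248, p(117)=1327710076, p(118)=1482074143, p(119)=1653668665.
Final step: p(120) = p(119) + p(118) - p(115) - p(113) + p(108) + p(105) - p(98) - p(94) + p(85) + p(80) - p(69) - p(63) + p(50) + p(43) - p(28) - p(20) + p(3)
= 1653668665 + 1482074143 - 1064144451 - 851376628 + 483502844 + 342325709 - 150198136 - 92669720 + 30167357 + 15796476 - 3554345 - 1505499 + 204226 + 63261 - 3718 - 627 + 3
= 1844349560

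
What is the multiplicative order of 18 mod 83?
82

83 is prime, so ord(18) divides φ(83) = 82.
Divisors of 82: 1, 2, 41, 82.
Repeated squaring: 18^1 ≡ 18, 18^2 ≡ 75, 18^4 ≡ 64, 18^8 ≡ 29, 18^16 ≡ 11, 18^32 ≡ 38, 18^64 ≡ 33 (mod 83).
Test 18^d mod 83 for each divisor d in increasing order:
18^1 ≡ 18
18^2 ≡ 75
18^41 = 18^32·18^8·18^1 ≡ 82
18^82 = 18^64·18^16·18^2 ≡ 1  ← first divisor giving 1
The order is 82.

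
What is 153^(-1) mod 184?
89

gcd(153, 184) = 1, so the inverse exists.
Extended Euclidean algorithm on (184, 153):
184 = 1 × 153 + 31  ⟹  31 = (1)·184 + (-1)·153
153 = 4 × 31 + 29  ⟹  29 = (-4)·184 + (5)·153
31 = 1 × 29 + 2  ⟹  2 = (5)·184 + (-6)·153
29 = 14 × 2 + 1  ⟹  1 = (-74)·184 + (89)·153
So (89)·153 ≡ 1 (mod 184), i.e. 153^(-1) ≡ 89 (mod 184).
Check: 153 × 89 = 13617 ≡ 1 (mod 184)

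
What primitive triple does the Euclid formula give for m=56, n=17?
(2847, 1904, 3425)

Euclid's formula: a = m² - n², b = 2mn, c = m² + n²
m = 56, n = 17
a = 56² - 17² = 3136 - 289 = 2847
b = 2 × 56 × 17 = 1904
c = 56² + 17² = 3136 + 289 = 3425
Verification: 2847² + 1904² = 8105409 + 3625216 = 11730625 = 3425² ✓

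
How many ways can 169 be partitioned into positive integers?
250438925115

p(n) counts ways to write n as a sum of positive integers (order ignored).
Euler's pentagonal recurrence: p(k) = p(k-1) + p(k-2) - p(k-5) - p(k-7) + p(k-12) + p(k-15) - ... (offsets j(3j∓1)/2, signs ++--, p(0)=1, p(<0)=0).
DP table for k = 0..168: p(0)=1, p(1)=1, p(2)=2, p(3)=3, p(4)=5, p(5)=7, p(6)=11, p(7)=15, p(8)=22, p(9)=30, p(10)=42, p(11)=56, p(12)=77, p(13)=101, p(14)=135, p(15)=176, p(16)=231, p(17)=297, p(18)=385, p(19)=490, p(20)=627, p(21)=792, p(22)=1002, p(23)=1255, p(24)=1575, p(25)=1958, p(26)=2436, p(27)=3010, p(28)=3718, p(29)=4565, p(30)=5604, p(31)=6842, p(32)=8349, p(33)=10143, p(34)=12310, p(35)=14883, p(36)=17977, p(37)=21637, p(38)=26015, p(39)=31185, p(40)=37338, p(41)=44583, p(42)=53174, p(43)=63261, p(44)=75175, p(45)=89134, p(46)=105558, p(47)=124754, p(48)=147273, p(49)=173525, p(50)=204226, p(51)=239943, p(52)=281589, p(53)=329931, p(54)=386155, p(55)=451276, p(56)=526823, p(57)=614154, p(58)=715220, p(59)=831820, p(60)=966467, p(61)=1121505, p(62)=1300156, p(63)=1505499, p(64)=1741630, p(65)=2012558, p(66)=2323520, p(67)=2679689, p(68)=3087735, p(69)=3554345, p(70)=4087968, p(71)=4697205, p(72)=5392783, p(73)=6185689, p(74)=7089500, p(75)=8118264, p(76)=9289091, p(77)=10619863, p(78)=12132164, p(79)=13848650, p(80)=15796476, p(81)=18004327, p(82)=20506255, p(83)=23338469, p(84)=26543660, p(85)=30167357, p(86)=34262962, p(87)=38887673, p(88)=44108109, p(89)=49995925, p(90)=56634173, p(91)=64112359, p(92)=72533807, p(93)=82010177, p(94)=92669720, p(95)=104651419, p(96)=118114304, p(97)=133230930, p(98)=150198136, p(99)=169229875, p(100)=190569292, p(101)=214481126, p(102)=241265379, p(103)=271248950, p(104)=304801365, p(105)=342325709, p(106)=384276336, p(107)=431149389, p(108)=483502844, p(109)=541946240, p(110)=607163746, p(111)=679903203, p(112)=761002156, p(113)=851376628, p(114)=952050665, p(115)=1064144451, p(116)=1188908248, p(117)=1327710076, p(118)=1482074143, p(119)=1653668665, p(120)=1844349560, p(121)=2056148051, p(122)=2291320912, p(123)=2552338241, p(124)=2841940500, p(125)=3163127352, p(126)=3519222692, p(127)=3913864295, p(128)=4351078600, p(129)=4835271870, p(130)=5371315400, p(131)=5964539504, p(132)=6620830889, p(133)=7346629512, p(134)=8149040695, p(135)=9035836076, p(136)=10015581680, p(137)=11097645016, p(138)=12292341831, p(139)=13610949895, p(140)=15065878135, p(141)=16670689208, p(142)=18440293320, p(143)=20390982757, p(144)=22540654445, p(145)=24908858009, p(146)=27517052599, p(147)=30388671978, p(148)=33549419497, p(149)=37027355200, p(150)=40853235313, p(151)=45060624582, p(152)=49686288421, p(153)=54770336324, p(154)=60356673280, p(155)=66493182097, p(156)=73232243759, p(157)=80630964769, p(158)=88751778802, p(159)=97662728555, p(160)=107438159466, p(161)=118159068427, p(162)=129913904637, p(163)=142798995930, p(164)=156919475295, p(165)=172389800255, p(166)=189334822579, p(167)=207890420102, p(168)=228204732751.
Final step: p(169) = p(168) + p(167) - p(164) - p(162) + p(157) + p(154) - p(147) - p(143) + p(134) + p(129) - p(118) - p(112) + p(99) + p(92) - p(77) - p(69) + p(52) + p(43) - p(24) - p(14)
= 228204732751 + 207890420102 - 156919475295 - 129913904637 + 80630964769 + 60356673280 - 30388671978 - 20390982757 + 8149040695 + 4835271870 - 1482074143 - 761002156 + 169229875 + 72533807 - 10619863 - 3554345 + 281589 + 63261 - 1575 - 135
= 250438925115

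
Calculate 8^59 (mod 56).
8

Repeated squaring. Binary of 59 = 111011.
8^1 ≡ 8 (mod 56); 8^2 ≡ 8 (mod 56); 8^4 ≡ 8 (mod 56); 8^8 ≡ 8 (mod 56); 8^16 ≡ 8 (mod 56); 8^32 ≡ 8 (mod 56)
8^59 = 8^1 × 8^2 × 8^8 × 8^16 × 8^32 ≡ 8 (mod 56)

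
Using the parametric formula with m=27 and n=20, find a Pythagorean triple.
(329, 1080, 1129)

Euclid's formula: a = m² - n², b = 2mn, c = m² + n²
m = 27, n = 20
a = 27² - 20² = 729 - 400 = 329
b = 2 × 27 × 20 = 1080
c = 27² + 20² = 729 + 400 = 1129
Verification: 329² + 1080² = 108241 + 1166400 = 1274641 = 1129² ✓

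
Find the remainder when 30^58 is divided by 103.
9

Repeated squaring. Binary of 58 = 111010.
30^1 ≡ 30 (mod 103); 30^2 ≡ 76 (mod 103); 30^4 ≡ 8 (mod 103); 30^8 ≡ 64 (mod 103); 30^16 ≡ 79 (mod 103); 30^32 ≡ 61 (mod 103)
30^58 = 30^2 × 30^8 × 30^16 × 30^32 ≡ 9 (mod 103)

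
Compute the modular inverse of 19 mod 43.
34

gcd(19, 43) = 1, so the inverse exists.
Extended Euclidean algorithm on (43, 19):
43 = 2 × 19 + 5  ⟹  5 = (1)·43 + (-2)·19
19 = 3 × 5 + 4  ⟹  4 = (-3)·43 + (7)·19
5 = 1 × 4 + 1  ⟹  1 = (4)·43 + (-9)·19
So (-9)·19 ≡ 1 (mod 43), i.e. 19^(-1) ≡ -9 ≡ 34 (mod 43).
Check: 19 × 34 = 646 ≡ 1 (mod 43)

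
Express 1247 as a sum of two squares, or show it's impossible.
Not possible

Factorization: 1247 = 29 × 43
By Fermat: n is sum of two squares iff every prime p ≡ 3 (mod 4) appears to even power.
Prime(s) ≡ 3 (mod 4) with odd exponent: [(43, 1)]
Therefore 1247 cannot be expressed as a² + b².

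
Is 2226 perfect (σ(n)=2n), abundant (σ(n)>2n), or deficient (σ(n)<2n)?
abundant

Proper divisors of 2226: sum = 1 + 2 + 3 + 6 + 7 + 14 + 21 + 42 + 53 + 106 + 159 + 318 + 371 + 742 + 1113 = 2958
Since 2958 > 2226, 2226 is abundant.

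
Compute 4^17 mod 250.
184

Repeated squaring. Binary of 17 = 10001.
4^1 ≡ 4 (mod 250); 4^2 ≡ 16 (mod 250); 4^4 ≡ 6 (mod 250); 4^8 ≡ 36 (mod 250); 4^16 ≡ 46 (mod 250)
4^17 = 4^1 × 4^16 ≡ 184 (mod 250)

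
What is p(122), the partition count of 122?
2291320912

p(n) counts ways to write n as a sum of positive integers (order ignored).
Euler's pentagonal recurrence: p(k) = p(k-1) + p(k-2) - p(k-5) - p(k-7) + p(k-12) + p(k-15) - ... (offsets j(3j∓1)/2, signs ++--, p(0)=1, p(<0)=0).
DP table for k = 0..121: p(0)=1, p(1)=1, p(2)=2, p(3)=3, p(4)=5, p(5)=7, p(6)=11, p(7)=15, p(8)=22, p(9)=30, p(10)=42, p(11)=56, p(12)=77, p(13)=101, p(14)=135, p(15)=176, p(16)=231, p(17)=297, p(18)=385, p(19)=490, p(20)=627, p(21)=792, p(22)=1002, p(23)=1255, p(24)=1575, p(25)=1958, p(26)=2436, p(27)=3010, p(28)=3718, p(29)=4565, p(30)=5604, p(31)=6842, p(32)=8349, p(33)=10143, p(34)=12310, p(35)=14883, p(36)=17977, p(37)=21637, p(38)=26015, p(39)=31185, p(40)=37338, p(41)=44583, p(42)=53174, p(43)=63261, p(44)=75175, p(45)=89134, p(46)=105558, p(47)=124754, p(48)=147273, p(49)=173525, p(50)=204226, p(51)=239943, p(52)=281589, p(53)=329931, p(54)=386155, p(55)=451276, p(56)=526823, p(57)=614154, p(58)=715220, p(59)=831820, p(60)=966467, p(61)=1121505, p(62)=1300156, p(63)=1505499, p(64)=1741630, p(65)=2012558, p(66)=2323520, p(67)=2679689, p(68)=3087735, p(69)=3554345, p(70)=4087968, p(71)=4697205, p(72)=5392783, p(73)=6185689, p(74)=7089500, p(75)=8118264, p(76)=9289091, p(77)=10619863, p(78)=12132164, p(79)=13848650, p(80)=15796476, p(81)=18004327, p(82)=20506255, p(83)=23338469, p(84)=26543660, p(85)=30167357, p(86)=34262962, p(87)=38887673, p(88)=44108109, p(89)=49995925, p(90)=56634173, p(91)=64112359, p(92)=72533807, p(93)=82010177, p(94)=92669720, p(95)=104651419, p(96)=118114304, p(97)=133230930, p(98)=150198136, p(99)=169229875, p(100)=190569292, p(101)=214481126, p(102)=241265379, p(103)=271248950, p(104)=304801365, p(105)=342325709, p(106)=384276336, p(107)=431149389, p(108)=483502844, p(109)=541946240, p(110)=607163746, p(111)=679903203, p(112)=761002156, p(113)=851376628, p(114)=952050665, p(115)=1064144451, p(116)=1188908248, p(117)=1327710076, p(118)=1482074143, p(119)=1653668665, p(120)=1844349560, p(121)=2056148051.
Final step: p(122) = p(121) + p(120) - p(117) - p(115) + p(110) + p(107) - p(100) - p(96) + p(87) + p(82) - p(71) - p(65) + p(52) + p(45) - p(30) - p(22) + p(5)
= 2056148051 + 1844349560 - 1327710076 - 1064144451 + 607163746 + 431149389 - 190569292 - 118114304 + 38887673 + 20506255 - 4697205 - 2012558 + 281589 + 89134 - 5604 - 1002 + 7
= 2291320912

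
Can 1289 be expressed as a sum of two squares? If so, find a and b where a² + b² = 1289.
8² + 35² (a=8, b=35)

Factorization: 1289 = 1289
By Fermat: n is sum of two squares iff every prime p ≡ 3 (mod 4) appears to even power.
All primes ≡ 3 (mod 4) appear to even power.
Search a = 0, 1, 2, … for 1289 - a² a perfect square: first hit at a = 8: 1289 - 64 = 1225 = 35².
1289 = 8² + 35² = 64 + 1225 ✓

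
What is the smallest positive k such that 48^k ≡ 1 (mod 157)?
78

157 is prime, so ord(48) divides φ(157) = 156.
Divisors of 156: 1, 2, 3, 4, 6, 12, 13, 26, 39, 52, 78, 156.
Repeated squaring: 48^1 ≡ 48, 48^2 ≡ 106, 48^4 ≡ 89, 48^8 ≡ 71, 48^16 ≡ 17, 48^32 ≡ 132, 48^64 ≡ 154, 48^128 ≡ 9 (mod 157).
Test 48^d mod 157 for each divisor d in increasing order:
48^1 ≡ 48
48^2 ≡ 106
48^3 = 48^2·48^1 ≡ 64
48^4 ≡ 89
48^6 = 48^4·48^2 ≡ 14
48^12 = 48^8·48^4 ≡ 39
48^13 = 48^8·48^4·48^1 ≡ 145
48^26 = 48^16·48^8·48^2 ≡ 144
48^39 = 48^32·48^4·48^2·48^1 ≡ 156
48^52 = 48^32·48^16·48^4 ≡ 12
48^78 = 48^64·48^8·48^4·48^2 ≡ 1  ← first divisor giving 1
The order is 78.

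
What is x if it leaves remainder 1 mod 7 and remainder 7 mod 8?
15

Using Chinese Remainder Theorem:
M = 7 × 8 = 56
M1 = 8, M2 = 7
y1 = 8^(-1) mod 7 = 1
y2 = 7^(-1) mod 8 = 7
x = (1×8×1 + 7×7×7) mod 56 = 15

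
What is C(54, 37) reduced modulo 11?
4

Using Lucas' theorem:
Write n=54 and k=37 in base 11:
n in base 11: [4, 10]
k in base 11: [3, 4]
C(54,37) mod 11 = ∏ C(n_i, k_i) mod 11
Digit binomials (mod 11): C(4,3) = 4; C(10,4) = 210 ≡ 1
Product: 4 × 1 = 4 ≡ 4 (mod 11)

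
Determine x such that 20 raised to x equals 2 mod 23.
18

Baby-step giant-step with step n = ⌈√23⌉ = 5.
Baby steps 20^j mod 23 (j:value) for j=0..4: 0:1, 1:20, 2:9, 3:19, 4:12.
Giant-step multiplier: 20^(-5) ≡ 20^(22-5) = 20^17 ≡ 7 (mod 23).
Giant steps γ_i = 2·7^i mod 23: γ_0=2, γ_1=14, γ_2=6, γ_3=19 (in table at j=3).
x = i·n + j = 3·5 + 3 = 18.
Check: 20^18 ≡ 2 (mod 23).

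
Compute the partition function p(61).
1121505

p(n) counts ways to write n as a sum of positive integers (order ignored).
Euler's pentagonal recurrence: p(k) = p(k-1) + p(k-2) - p(k-5) - p(k-7) + p(k-12) + p(k-15) - ... (offsets j(3j∓1)/2, signs ++--, p(0)=1, p(<0)=0).
DP table for k = 0..60: p(0)=1, p(1)=1, p(2)=2, p(3)=3, p(4)=5, p(5)=7, p(6)=11, p(7)=15, p(8)=22, p(9)=30, p(10)=42, p(11)=56, p(12)=77, p(13)=101, p(14)=135, p(15)=176, p(16)=231, p(17)=297, p(18)=385, p(19)=490, p(20)=627, p(21)=792, p(22)=1002, p(23)=1255, p(24)=1575, p(25)=1958, p(26)=2436, p(27)=3010, p(28)=3718, p(29)=4565, p(30)=5604, p(31)=6842, p(32)=8349, p(33)=10143, p(34)=12310, p(35)=14883, p(36)=17977, p(37)=21637, p(38)=26015, p(39)=31185, p(40)=37338, p(41)=44583, p(42)=53174, p(43)=63261, p(44)=75175, p(45)=89134, p(46)=105558, p(47)=124754, p(48)=147273, p(49)=173525, p(50)=204226, p(51)=239943, p(52)=281589, p(53)=329931, p(54)=386155, p(55)=451276, p(56)=526823, p(57)=614154, p(58)=715220, p(59)=831820, p(60)=966467.
Final step: p(61) = p(60) + p(59) - p(56) - p(54) + p(49) + p(46) - p(39) - p(35) + p(26) + p(21) - p(10) - p(4)
= 966467 + 831820 - 526823 - 386155 + 173525 + 105558 - 31185 - 14883 + 2436 + 792 - 42 - 5
= 1121505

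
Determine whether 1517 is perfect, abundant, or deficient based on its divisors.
deficient

Proper divisors of 1517: sum = 1 + 37 + 41 = 79
Since 79 < 1517, 1517 is deficient.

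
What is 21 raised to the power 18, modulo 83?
51

Repeated squaring. Binary of 18 = 10010.
21^1 ≡ 21 (mod 83); 21^2 ≡ 26 (mod 83); 21^4 ≡ 12 (mod 83); 21^8 ≡ 61 (mod 83); 21^16 ≡ 69 (mod 83)
21^18 = 21^2 × 21^16 ≡ 51 (mod 83)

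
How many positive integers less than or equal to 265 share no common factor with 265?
208

265 = 5 × 53
φ(n) = n × ∏(1 - 1/p) for each prime p dividing n
φ(265) = 265 × (1 - 1/5) × (1 - 1/53) = 208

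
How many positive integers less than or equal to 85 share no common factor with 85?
64

85 = 5 × 17
φ(n) = n × ∏(1 - 1/p) for each prime p dividing n
φ(85) = 85 × (1 - 1/5) × (1 - 1/17) = 64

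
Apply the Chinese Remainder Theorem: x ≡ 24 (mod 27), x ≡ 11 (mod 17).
402

Using Chinese Remainder Theorem:
M = 27 × 17 = 459
M1 = 17, M2 = 27
y1 = 17^(-1) mod 27 = 8
y2 = 27^(-1) mod 17 = 12
x = (24×17×8 + 11×27×12) mod 459 = 402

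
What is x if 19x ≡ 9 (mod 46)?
x ≡ 15 (mod 46)

gcd(19, 46) = 1, which divides 9, so solutions exist.
Find 19^(-1) mod 46 by the extended Euclidean algorithm:
46 = 2 × 19 + 8  ⟹  8 = (1)·46 + (-2)·19
19 = 2 × 8 + 3  ⟹  3 = (-2)·46 + (5)·19
8 = 2 × 3 + 2  ⟹  2 = (5)·46 + (-12)·19
3 = 1 × 2 + 1  ⟹  1 = (-7)·46 + (17)·19
So (17)·19 ≡ 1 (mod 46), i.e. 19^(-1) ≡ 17 (mod 46).
x ≡ 17 × 9 = 153 ≡ 15 (mod 46).
Check: 19 × 15 = 285 ≡ 9 (mod 46).
Unique solution: x ≡ 15 (mod 46)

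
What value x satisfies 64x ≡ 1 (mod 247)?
220

gcd(64, 247) = 1, so the inverse exists.
Extended Euclidean algorithm on (247, 64):
247 = 3 × 64 + 55  ⟹  55 = (1)·247 + (-3)·64
64 = 1 × 55 + 9  ⟹  9 = (-1)·247 + (4)·64
55 = 6 × 9 + 1  ⟹  1 = (7)·247 + (-27)·64
So (-27)·64 ≡ 1 (mod 247), i.e. 64^(-1) ≡ -27 ≡ 220 (mod 247).
Check: 64 × 220 = 14080 ≡ 1 (mod 247)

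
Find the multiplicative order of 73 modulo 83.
82

83 is prime, so ord(73) divides φ(83) = 82.
Divisors of 82: 1, 2, 41, 82.
Repeated squaring: 73^1 ≡ 73, 73^2 ≡ 17, 73^4 ≡ 40, 73^8 ≡ 23, 73^16 ≡ 31, 73^32 ≡ 48, 73^64 ≡ 63 (mod 83).
Test 73^d mod 83 for each divisor d in increasing order:
73^1 ≡ 73
73^2 ≡ 17
73^41 = 73^32·73^8·73^1 ≡ 82
73^82 = 73^64·73^16·73^2 ≡ 1  ← first divisor giving 1
The order is 82.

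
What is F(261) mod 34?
0

Matrix identity: Q^n = [[F_(n+1), F_n], [F_n, F_(n-1)]] with Q = [[1,1],[1,0]].
n = 261 = 100000101₂. Square-and-multiply, entries mod 34:
Q^1 = [[1,1],[1,0]]
Q^2 = (Q^1)² = [[2,1],[1,1]]
Q^4 = (Q^2)² = [[5,3],[3,2]]
Q^8 = (Q^4)² = [[0,21],[21,13]]
Q^16 = (Q^8)² = [[33,1],[1,32]]
Q^32 = (Q^16)² = [[2,31],[31,5]]
Q^65 = (Q^32)²·Q = [[26,13],[13,13]]
Q^130 = (Q^65)² = [[29,31],[31,32]]
Q^261 = (Q^130)²·Q = [[21,0],[0,21]]
F_261 mod 34 = Q^261[0][1] = 0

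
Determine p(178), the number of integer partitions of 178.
571701605655

p(n) counts ways to write n as a sum of positive integers (order ignored).
Euler's pentagonal recurrence: p(k) = p(k-1) + p(k-2) - p(k-5) - p(k-7) + p(k-12) + p(k-15) - ... (offsets j(3j∓1)/2, signs ++--, p(0)=1, p(<0)=0).
DP table for k = 0..177: p(0)=1, p(1)=1, p(2)=2, p(3)=3, p(4)=5, p(5)=7, p(6)=11, p(7)=15, p(8)=22, p(9)=30, p(10)=42, p(11)=56, p(12)=77, p(13)=101, p(14)=135, p(15)=176, p(16)=231, p(17)=297, p(18)=385, p(19)=490, p(20)=627, p(21)=792, p(22)=1002, p(23)=1255, p(24)=1575, p(25)=1958, p(26)=2436, p(27)=3010, p(28)=3718, p(29)=4565, p(30)=5604, p(31)=6842, p(32)=8349, p(33)=10143, p(34)=12310, p(35)=14883, p(36)=17977, p(37)=21637, p(38)=26015, p(39)=31185, p(40)=37338, p(41)=44583, p(42)=53174, p(43)=63261, p(44)=75175, p(45)=89134, p(46)=105558, p(47)=124754, p(48)=147273, p(49)=173525, p(50)=204226, p(51)=239943, p(52)=281589, p(53)=329931, p(54)=386155, p(55)=451276, p(56)=526823, p(57)=614154, p(58)=715220, p(59)=831820, p(60)=966467, p(61)=1121505, p(62)=1300156, p(63)=1505499, p(64)=1741630, p(65)=2012558, p(66)=2323520, p(67)=2679689, p(68)=3087735, p(69)=3554345, p(70)=4087968, p(71)=4697205, p(72)=5392783, p(73)=6185689, p(74)=7089500, p(75)=8118264, p(76)=9289091, p(77)=10619863, p(78)=12132164, p(79)=13848650, p(80)=15796476, p(81)=18004327, p(82)=20506255, p(83)=23338469, p(84)=26543660, p(85)=30167357, p(86)=34262962, p(87)=38887673, p(88)=44108109, p(89)=49995925, p(90)=56634173, p(91)=64112359, p(92)=72533807, p(93)=82010177, p(94)=92669720, p(95)=104651419, p(96)=118114304, p(97)=133230930, p(98)=150198136, p(99)=169229875, p(100)=190569292, p(101)=214481126, p(102)=241265379, p(103)=271248950, p(104)=304801365, p(105)=342325709, p(106)=384276336, p(107)=431149389, p(108)=483502844, p(109)=541946240, p(110)=607163746, p(111)=679903203, p(112)=761002156, p(113)=851376628, p(114)=952050665, p(115)=1064144451, p(116)=1188908248, p(117)=1327710076, p(118)=1482074143, p(119)=1653668665, p(120)=1844349560, p(121)=2056148051, p(122)=2291320912, p(123)=2552338241, p(124)=2841940500, p(125)=3163127352, p(126)=3519222692, p(127)=3913864295, p(128)=4351078600, p(129)=4835271870, p(130)=5371315400, p(131)=5964539504, p(132)=6620830889, p(133)=7346629512, p(134)=8149040695, p(135)=9035836076, p(136)=10015581680, p(137)=11097645016, p(138)=12292341831, p(139)=13610949895, p(140)=15065878135, p(141)=16670689208, p(142)=18440293320, p(143)=20390982757, p(144)=22540654445, p(145)=24908858009, p(146)=27517052599, p(147)=30388671978, p(148)=33549419497, p(149)=37027355200, p(150)=40853235313, p(151)=45060624582, p(152)=49686288421, p(153)=54770336324, p(154)=60356673280, p(155)=66493182097, p(156)=73232243759, p(157)=80630964769, p(158)=88751778802, p(159)=97662728555, p(160)=107438159466, p(161)=118159068427, p(162)=129913904637, p(163)=142798995930, p(164)=156919475295, p(165)=172389800255, p(166)=189334822579, p(167)=207890420102, p(168)=228204732751, p(169)=250438925115, p(170)=274768617130, p(171)=301384802048, p(172)=330495499613, p(173)=362326859895, p(174)=397125074750, p(175)=435157697830, p(176)=476715857290, p(177)=522115831195.
Final step: p(178) = p(177) + p(176) - p(173) - p(171) + p(166) + p(163) - p(156) - p(152) + p(143) + p(138) - p(127) - p(121) + p(108) + p(101) - p(86) - p(78) + p(61) + p(52) - p(33) - p(23) + p(2)
= 522115831195 + 476715857290 - 362326859895 - 301384802048 + 189334822579 + 142798995930 - 73232243759 - 49686288421 + 20390982757 + 12292341831 - 3913864295 - 2056148051 + 483502844 + 214481126 - 34262962 - 12132164 + 1121505 + 281589 - 10143 - 1255 + 2
= 571701605655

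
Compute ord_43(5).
42

43 is prime, so ord(5) divides φ(43) = 42.
Divisors of 42: 1, 2, 3, 6, 7, 14, 21, 42.
Repeated squaring: 5^1 ≡ 5, 5^2 ≡ 25, 5^4 ≡ 23, 5^8 ≡ 13, 5^16 ≡ 40, 5^32 ≡ 9 (mod 43).
Test 5^d mod 43 for each divisor d in increasing order:
5^1 ≡ 5
5^2 ≡ 25
5^3 = 5^2·5^1 ≡ 39
5^6 = 5^4·5^2 ≡ 16
5^7 = 5^4·5^2·5^1 ≡ 37
5^14 = 5^8·5^4·5^2 ≡ 36
5^21 = 5^16·5^4·5^1 ≡ 42
5^42 = 5^32·5^8·5^2 ≡ 1  ← first divisor giving 1
The order is 42.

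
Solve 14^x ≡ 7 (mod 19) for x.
6

Baby-step giant-step with step n = ⌈√19⌉ = 5.
Baby steps 14^j mod 19 (j:value) for j=0..4: 0:1, 1:14, 2:6, 3:8, 4:17.
Giant-step multiplier: 14^(-5) ≡ 14^(18-5) = 14^13 ≡ 2 (mod 19).
Giant steps γ_i = 7·2^i mod 19: γ_0=7, γ_1=14 (in table at j=1).
x = i·n + j = 1·5 + 1 = 6.
Check: 14^6 ≡ 7 (mod 19).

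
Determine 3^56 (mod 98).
79

Repeated squaring. Binary of 56 = 111000.
3^1 ≡ 3 (mod 98); 3^2 ≡ 9 (mod 98); 3^4 ≡ 81 (mod 98); 3^8 ≡ 93 (mod 98); 3^16 ≡ 25 (mod 98); 3^32 ≡ 37 (mod 98)
3^56 = 3^8 × 3^16 × 3^32 ≡ 79 (mod 98)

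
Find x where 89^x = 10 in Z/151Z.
34

Baby-step giant-step with step n = ⌈√151⌉ = 13.
Baby steps 89^j mod 151 (j:value) for j=0..12: 0:1, 1:89, 2:69, 3:101, 4:80, 5:23, 6:84, 7:77, 8:58, 9:28, 10:76, 11:120, 12:110.
Giant-step multiplier: 89^(-13) ≡ 89^(150-13) = 89^137 ≡ 6 (mod 151).
Giant steps γ_i = 10·6^i mod 151: γ_0=10, γ_1=60, γ_2=58 (in table at j=8).
x = i·n + j = 2·13 + 8 = 34.
Check: 89^34 ≡ 10 (mod 151).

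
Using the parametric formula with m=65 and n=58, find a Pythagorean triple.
(861, 7540, 7589)

Euclid's formula: a = m² - n², b = 2mn, c = m² + n²
m = 65, n = 58
a = 65² - 58² = 4225 - 3364 = 861
b = 2 × 65 × 58 = 7540
c = 65² + 58² = 4225 + 3364 = 7589
Verification: 861² + 7540² = 741321 + 56851600 = 57592921 = 7589² ✓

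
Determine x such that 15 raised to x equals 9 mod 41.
30

Baby-step giant-step with step n = ⌈√41⌉ = 7.
Baby steps 15^j mod 41 (j:value) for j=0..6: 0:1, 1:15, 2:20, 3:13, 4:31, 5:14, 6:5.
Giant-step multiplier: 15^(-7) ≡ 15^(40-7) = 15^33 ≡ 35 (mod 41).
Giant steps γ_i = 9·35^i mod 41: γ_0=9, γ_1=28, γ_2=37, γ_3=24, γ_4=20 (in table at j=2).
x = i·n + j = 4·7 + 2 = 30.
Check: 15^30 ≡ 9 (mod 41).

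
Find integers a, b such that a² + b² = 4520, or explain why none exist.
26² + 62² (a=26, b=62)

Factorization: 4520 = 2^3 × 5 × 113
By Fermat: n is sum of two squares iff every prime p ≡ 3 (mod 4) appears to even power.
All primes ≡ 3 (mod 4) appear to even power.
Search a = 0, 1, 2, … for 4520 - a² a perfect square: first hit at a = 26: 4520 - 676 = 3844 = 62².
4520 = 26² + 62² = 676 + 3844 ✓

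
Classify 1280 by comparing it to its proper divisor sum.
abundant

Proper divisors of 1280: sum = 1 + 2 + 4 + 5 + 8 + 10 + 16 + 20 + ... + 160 + 256 + 320 + 640 (17 divisors) = 1786
Since 1786 > 1280, 1280 is abundant.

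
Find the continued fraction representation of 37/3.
[12; 3]

Euclidean algorithm steps:
37 = 12 × 3 + 1
3 = 3 × 1 + 0
Continued fraction: [12; 3]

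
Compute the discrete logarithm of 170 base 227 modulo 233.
100

Baby-step giant-step with step n = ⌈√233⌉ = 16.
Baby steps 227^j mod 233 (j:value) for j=0..15: 0:1, 1:227, 2:36, 3:17, 4:131, 5:146, 6:56, 7:130, 8:152, 9:20, 10:113, 11:21, 12:107, 13:57, 14:124, 15:188.
Giant-step multiplier: 227^(-16) ≡ 227^(232-16) = 227^216 ≡ 63 (mod 233).
Giant steps γ_i = 170·63^i mod 233: γ_0=170, γ_1=225, γ_2=195, γ_3=169, γ_4=162, γ_5=187, γ_6=131 (in table at j=4).
x = i·n + j = 6·16 + 4 = 100.
Check: 227^100 ≡ 170 (mod 233).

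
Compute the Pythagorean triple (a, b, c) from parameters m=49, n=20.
(2001, 1960, 2801)

Euclid's formula: a = m² - n², b = 2mn, c = m² + n²
m = 49, n = 20
a = 49² - 20² = 2401 - 400 = 2001
b = 2 × 49 × 20 = 1960
c = 49² + 20² = 2401 + 400 = 2801
Verification: 2001² + 1960² = 4004001 + 3841600 = 7845601 = 2801² ✓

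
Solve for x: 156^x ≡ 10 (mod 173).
116

Baby-step giant-step with step n = ⌈√173⌉ = 14.
Baby steps 156^j mod 173 (j:value) for j=0..13: 0:1, 1:156, 2:116, 3:104, 4:135, 5:127, 6:90, 7:27, 8:60, 9:18, 10:40, 11:12, 12:142, 13:8.
Giant-step multiplier: 156^(-14) ≡ 156^(172-14) = 156^158 ≡ 159 (mod 173).
Giant steps γ_i = 10·159^i mod 173: γ_0=10, γ_1=33, γ_2=57, γ_3=67, γ_4=100, γ_5=157, γ_6=51, γ_7=151, γ_8=135 (in table at j=4).
x = i·n + j = 8·14 + 4 = 116.
Check: 156^116 ≡ 10 (mod 173).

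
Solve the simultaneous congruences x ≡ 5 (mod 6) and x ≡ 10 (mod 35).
185

Using Chinese Remainder Theorem:
M = 6 × 35 = 210
M1 = 35, M2 = 6
y1 = 35^(-1) mod 6 = 5
y2 = 6^(-1) mod 35 = 6
x = (5×35×5 + 10×6×6) mod 210 = 185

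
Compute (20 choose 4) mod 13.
9

Using Lucas' theorem:
Write n=20 and k=4 in base 13:
n in base 13: [1, 7]
k in base 13: [0, 4]
C(20,4) mod 13 = ∏ C(n_i, k_i) mod 13
Digit binomials (mod 13): C(1,0) = 1; C(7,4) = 35 ≡ 9
Product: 1 × 9 = 9 ≡ 9 (mod 13)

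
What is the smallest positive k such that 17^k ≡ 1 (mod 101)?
10

101 is prime, so ord(17) divides φ(101) = 100.
Divisors of 100: 1, 2, 4, 5, 10, 20, 25, 50, 100.
Repeated squaring: 17^1 ≡ 17, 17^2 ≡ 87, 17^4 ≡ 95, 17^8 ≡ 36, 17^16 ≡ 84, 17^32 ≡ 87, 17^64 ≡ 95 (mod 101).
Test 17^d mod 101 for each divisor d in increasing order:
17^1 ≡ 17
17^2 ≡ 87
17^4 ≡ 95
17^5 = 17^4·17^1 ≡ 100
17^10 = 17^8·17^2 ≡ 1  ← first divisor giving 1
The order is 10.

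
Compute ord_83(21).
41

83 is prime, so ord(21) divides φ(83) = 82.
Divisors of 82: 1, 2, 41, 82.
Repeated squaring: 21^1 ≡ 21, 21^2 ≡ 26, 21^4 ≡ 12, 21^8 ≡ 61, 21^16 ≡ 69, 21^32 ≡ 30, 21^64 ≡ 70 (mod 83).
Test 21^d mod 83 for each divisor d in increasing order:
21^1 ≡ 21
21^2 ≡ 26
21^41 = 21^32·21^8·21^1 ≡ 1  ← first divisor giving 1
The order is 41.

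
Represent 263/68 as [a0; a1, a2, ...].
[3; 1, 6, 1, 1, 4]

Euclidean algorithm steps:
263 = 3 × 68 + 59
68 = 1 × 59 + 9
59 = 6 × 9 + 5
9 = 1 × 5 + 4
5 = 1 × 4 + 1
4 = 4 × 1 + 0
Continued fraction: [3; 1, 6, 1, 1, 4]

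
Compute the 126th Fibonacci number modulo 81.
8

Matrix identity: Q^n = [[F_(n+1), F_n], [F_n, F_(n-1)]] with Q = [[1,1],[1,0]].
n = 126 = 1111110₂. Square-and-multiply, entries mod 81:
Q^1 = [[1,1],[1,0]]
Q^3 = (Q^1)²·Q = [[3,2],[2,1]]
Q^7 = (Q^3)²·Q = [[21,13],[13,8]]
Q^15 = (Q^7)²·Q = [[15,43],[43,53]]
Q^31 = (Q^15)²·Q = [[57,49],[49,8]]
Q^63 = (Q^31)²·Q = [[6,61],[61,26]]
Q^126 = (Q^63)² = [[31,8],[8,23]]
F_126 mod 81 = Q^126[0][1] = 8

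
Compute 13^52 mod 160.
81

Repeated squaring. Binary of 52 = 110100.
13^1 ≡ 13 (mod 160); 13^2 ≡ 9 (mod 160); 13^4 ≡ 81 (mod 160); 13^8 ≡ 1 (mod 160); 13^16 ≡ 1 (mod 160); 13^32 ≡ 1 (mod 160)
13^52 = 13^4 × 13^16 × 13^32 ≡ 81 (mod 160)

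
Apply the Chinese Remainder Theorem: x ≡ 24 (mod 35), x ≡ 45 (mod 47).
374

Using Chinese Remainder Theorem:
M = 35 × 47 = 1645
M1 = 47, M2 = 35
y1 = 47^(-1) mod 35 = 3
y2 = 35^(-1) mod 47 = 43
x = (24×47×3 + 45×35×43) mod 1645 = 374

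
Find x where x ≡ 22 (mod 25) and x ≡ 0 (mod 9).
72

Using Chinese Remainder Theorem:
M = 25 × 9 = 225
M1 = 9, M2 = 25
y1 = 9^(-1) mod 25 = 14
y2 = 25^(-1) mod 9 = 4
x = (22×9×14 + 0×25×4) mod 225 = 72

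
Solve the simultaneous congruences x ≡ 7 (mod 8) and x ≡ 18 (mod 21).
39

Using Chinese Remainder Theorem:
M = 8 × 21 = 168
M1 = 21, M2 = 8
y1 = 21^(-1) mod 8 = 5
y2 = 8^(-1) mod 21 = 8
x = (7×21×5 + 18×8×8) mod 168 = 39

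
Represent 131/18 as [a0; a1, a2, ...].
[7; 3, 1, 1, 2]

Euclidean algorithm steps:
131 = 7 × 18 + 5
18 = 3 × 5 + 3
5 = 1 × 3 + 2
3 = 1 × 2 + 1
2 = 2 × 1 + 0
Continued fraction: [7; 3, 1, 1, 2]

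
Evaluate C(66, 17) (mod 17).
3

Using Lucas' theorem:
Write n=66 and k=17 in base 17:
n in base 17: [3, 15]
k in base 17: [1, 0]
C(66,17) mod 17 = ∏ C(n_i, k_i) mod 17
Digit binomials (mod 17): C(3,1) = 3; C(15,0) = 1
Product: 3 × 1 = 3 ≡ 3 (mod 17)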